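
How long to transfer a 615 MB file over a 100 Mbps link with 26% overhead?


Effective throughput = 100 * (1 - 26/100) = 74 Mbps
File size in Mb = 615 * 8 = 4920 Mb
Time = 4920 / 74
Time = 66.4865 seconds


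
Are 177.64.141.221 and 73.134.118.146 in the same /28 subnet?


Mask: 255.255.255.240
177.64.141.221 AND mask = 177.64.141.208
73.134.118.146 AND mask = 73.134.118.144
No, different subnets (177.64.141.208 vs 73.134.118.144)


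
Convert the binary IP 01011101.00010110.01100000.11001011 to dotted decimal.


01011101 = 93
00010110 = 22
01100000 = 96
11001011 = 203
IP: 93.22.96.203


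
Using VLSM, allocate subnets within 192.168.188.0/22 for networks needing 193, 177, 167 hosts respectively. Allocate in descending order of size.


193 hosts -> /24 (254 usable): 192.168.188.0/24
177 hosts -> /24 (254 usable): 192.168.189.0/24
167 hosts -> /24 (254 usable): 192.168.190.0/24
Allocation: 192.168.188.0/24 (193 hosts, 254 usable); 192.168.189.0/24 (177 hosts, 254 usable); 192.168.190.0/24 (167 hosts, 254 usable)


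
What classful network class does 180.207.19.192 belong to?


First octet: 180
Binary: 10110100
10xxxxxx -> Class B (128-191)
Class B, default mask 255.255.0.0 (/16)


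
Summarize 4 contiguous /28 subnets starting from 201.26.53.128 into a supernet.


Original prefix: /28
Number of subnets: 4 = 2^2
New prefix = 28 - 2 = 26
Supernet: 201.26.53.128/26


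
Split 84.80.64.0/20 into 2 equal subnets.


New prefix = 20 + 1 = 21
Each subnet has 2048 addresses
  84.80.64.0/21
  84.80.72.0/21
Subnets: 84.80.64.0/21, 84.80.72.0/21


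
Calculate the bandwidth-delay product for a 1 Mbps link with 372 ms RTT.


BDP = bandwidth * RTT
= 1 Mbps * 372 ms
= 1 * 1e6 * 372 / 1000 bits
= 372000 bits
= 46500 bytes
= 45.4102 KB
BDP = 372000 bits (46500 bytes)


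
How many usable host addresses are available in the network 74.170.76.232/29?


Host bits = 32 - 29 = 3
Total addresses = 2^3 = 8
Usable = total - 2 (network and broadcast)
Usable hosts: 6


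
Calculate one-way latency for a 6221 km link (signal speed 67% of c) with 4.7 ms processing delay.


Speed = 0.67 * 3e5 km/s = 201000 km/s
Propagation delay = 6221 / 201000 = 0.031 s = 30.9502 ms
Processing delay = 4.7 ms
Total one-way latency = 35.6502 ms


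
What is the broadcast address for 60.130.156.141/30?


Network: 60.130.156.140/30
Host bits = 2
Set all host bits to 1:
Broadcast: 60.130.156.143


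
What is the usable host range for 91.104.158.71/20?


Network: 91.104.144.0
Broadcast: 91.104.159.255
First usable = network + 1
Last usable = broadcast - 1
Range: 91.104.144.1 to 91.104.159.254


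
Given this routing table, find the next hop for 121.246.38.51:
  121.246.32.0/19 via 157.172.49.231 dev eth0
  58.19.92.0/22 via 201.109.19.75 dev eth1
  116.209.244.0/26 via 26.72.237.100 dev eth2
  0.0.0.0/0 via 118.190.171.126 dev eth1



Longest prefix match for 121.246.38.51:
  /19 121.246.32.0: MATCH
  /22 58.19.92.0: no
  /26 116.209.244.0: no
  /0 0.0.0.0: MATCH
Selected: next-hop 157.172.49.231 via eth0 (matched /19)


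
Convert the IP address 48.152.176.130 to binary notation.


48 = 00110000
152 = 10011000
176 = 10110000
130 = 10000010
Binary: 00110000.10011000.10110000.10000010


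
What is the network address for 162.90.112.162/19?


IP:   10100010.01011010.01110000.10100010
Mask: 11111111.11111111.11100000.00000000
AND operation:
Net:  10100010.01011010.01100000.00000000
Network: 162.90.96.0/19


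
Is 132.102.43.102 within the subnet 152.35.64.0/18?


Subnet network: 152.35.64.0
Test IP AND mask: 132.102.0.0
No, 132.102.43.102 is not in 152.35.64.0/18


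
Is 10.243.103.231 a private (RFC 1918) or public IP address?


RFC 1918 private ranges:
  10.0.0.0/8 (10.0.0.0 - 10.255.255.255)
  172.16.0.0/12 (172.16.0.0 - 172.31.255.255)
  192.168.0.0/16 (192.168.0.0 - 192.168.255.255)
Private (in 10.0.0.0/8)


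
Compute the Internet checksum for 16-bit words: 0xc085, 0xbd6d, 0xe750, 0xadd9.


Sum all words (with carry folding):
+ 0xc085 = 0xc085
+ 0xbd6d = 0x7df3
+ 0xe750 = 0x6544
+ 0xadd9 = 0x131e
One's complement: ~0x131e
Checksum = 0xece1


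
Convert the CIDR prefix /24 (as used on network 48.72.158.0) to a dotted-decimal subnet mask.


/24 means 24 network bits, 8 host bits
Binary: 11111111111111111111111100000000
Mask: 255.255.255.0


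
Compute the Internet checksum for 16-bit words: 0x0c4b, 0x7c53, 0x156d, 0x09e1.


Sum all words (with carry folding):
+ 0x0c4b = 0x0c4b
+ 0x7c53 = 0x889e
+ 0x156d = 0x9e0b
+ 0x09e1 = 0xa7ec
One's complement: ~0xa7ec
Checksum = 0x5813


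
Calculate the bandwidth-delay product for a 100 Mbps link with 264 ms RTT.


BDP = bandwidth * RTT
= 100 Mbps * 264 ms
= 100 * 1e6 * 264 / 1000 bits
= 26400000 bits
= 3300000 bytes
= 3222.6562 KB
BDP = 26400000 bits (3300000 bytes)


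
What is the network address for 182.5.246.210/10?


IP:   10110110.00000101.11110110.11010010
Mask: 11111111.11000000.00000000.00000000
AND operation:
Net:  10110110.00000000.00000000.00000000
Network: 182.0.0.0/10


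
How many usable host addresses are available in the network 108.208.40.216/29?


Host bits = 32 - 29 = 3
Total addresses = 2^3 = 8
Usable = total - 2 (network and broadcast)
Usable hosts: 6


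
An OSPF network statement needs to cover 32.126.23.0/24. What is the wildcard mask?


Subnet mask: 255.255.255.0
Wildcard = 255.255.255.255 - subnet mask
255 - 255 = 0
255 - 255 = 0
255 - 255 = 0
255 - 0 = 255
Wildcard: 0.0.0.255


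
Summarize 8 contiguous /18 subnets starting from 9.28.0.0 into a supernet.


Original prefix: /18
Number of subnets: 8 = 2^3
New prefix = 18 - 3 = 15
Supernet: 9.28.0.0/15


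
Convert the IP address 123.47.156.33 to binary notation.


123 = 01111011
47 = 00101111
156 = 10011100
33 = 00100001
Binary: 01111011.00101111.10011100.00100001


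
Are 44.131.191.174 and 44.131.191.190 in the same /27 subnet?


Mask: 255.255.255.224
44.131.191.174 AND mask = 44.131.191.160
44.131.191.190 AND mask = 44.131.191.160
Yes, same subnet (44.131.191.160)


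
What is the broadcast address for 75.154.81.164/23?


Network: 75.154.80.0/23
Host bits = 9
Set all host bits to 1:
Broadcast: 75.154.81.255


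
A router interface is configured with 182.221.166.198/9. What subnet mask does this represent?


/9 means 9 network bits, 23 host bits
Binary: 11111111100000000000000000000000
Mask: 255.128.0.0


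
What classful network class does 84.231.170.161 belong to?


First octet: 84
Binary: 01010100
0xxxxxxx -> Class A (1-126)
Class A, default mask 255.0.0.0 (/8)


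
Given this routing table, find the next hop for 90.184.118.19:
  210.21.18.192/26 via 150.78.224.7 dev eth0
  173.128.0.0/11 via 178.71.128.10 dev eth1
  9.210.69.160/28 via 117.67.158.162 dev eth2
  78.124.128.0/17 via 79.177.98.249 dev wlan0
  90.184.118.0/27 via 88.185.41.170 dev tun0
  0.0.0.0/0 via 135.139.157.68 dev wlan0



Longest prefix match for 90.184.118.19:
  /26 210.21.18.192: no
  /11 173.128.0.0: no
  /28 9.210.69.160: no
  /17 78.124.128.0: no
  /27 90.184.118.0: MATCH
  /0 0.0.0.0: MATCH
Selected: next-hop 88.185.41.170 via tun0 (matched /27)


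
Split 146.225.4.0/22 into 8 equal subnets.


New prefix = 22 + 3 = 25
Each subnet has 128 addresses
  146.225.4.0/25
  146.225.4.128/25
  146.225.5.0/25
  146.225.5.128/25
  146.225.6.0/25
  146.225.6.128/25
  146.225.7.0/25
  146.225.7.128/25
Subnets: 146.225.4.0/25, 146.225.4.128/25, 146.225.5.0/25, 146.225.5.128/25, 146.225.6.0/25, 146.225.6.128/25, 146.225.7.0/25, 146.225.7.128/25


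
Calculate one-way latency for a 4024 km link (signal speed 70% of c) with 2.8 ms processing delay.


Speed = 0.7 * 3e5 km/s = 210000 km/s
Propagation delay = 4024 / 210000 = 0.0192 s = 19.1619 ms
Processing delay = 2.8 ms
Total one-way latency = 21.9619 ms


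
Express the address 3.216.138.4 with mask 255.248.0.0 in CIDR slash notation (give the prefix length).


Binary: 11111111.11111000.00000000.00000000
Count leading 1s
Prefix: /13


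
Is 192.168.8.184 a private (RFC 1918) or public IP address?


RFC 1918 private ranges:
  10.0.0.0/8 (10.0.0.0 - 10.255.255.255)
  172.16.0.0/12 (172.16.0.0 - 172.31.255.255)
  192.168.0.0/16 (192.168.0.0 - 192.168.255.255)
Private (in 192.168.0.0/16)


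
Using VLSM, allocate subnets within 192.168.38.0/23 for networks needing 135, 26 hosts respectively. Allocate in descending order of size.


135 hosts -> /24 (254 usable): 192.168.38.0/24
26 hosts -> /27 (30 usable): 192.168.39.0/27
Allocation: 192.168.38.0/24 (135 hosts, 254 usable); 192.168.39.0/27 (26 hosts, 30 usable)


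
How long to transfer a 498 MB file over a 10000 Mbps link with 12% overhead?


Effective throughput = 10000 * (1 - 12/100) = 8800 Mbps
File size in Mb = 498 * 8 = 3984 Mb
Time = 3984 / 8800
Time = 0.4527 seconds


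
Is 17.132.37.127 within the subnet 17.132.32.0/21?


Subnet network: 17.132.32.0
Test IP AND mask: 17.132.32.0
Yes, 17.132.37.127 is in 17.132.32.0/21


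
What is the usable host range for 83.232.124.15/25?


Network: 83.232.124.0
Broadcast: 83.232.124.127
First usable = network + 1
Last usable = broadcast - 1
Range: 83.232.124.1 to 83.232.124.126


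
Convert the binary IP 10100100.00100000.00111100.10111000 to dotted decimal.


10100100 = 164
00100000 = 32
00111100 = 60
10111000 = 184
IP: 164.32.60.184


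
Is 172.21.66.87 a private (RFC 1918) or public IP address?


RFC 1918 private ranges:
  10.0.0.0/8 (10.0.0.0 - 10.255.255.255)
  172.16.0.0/12 (172.16.0.0 - 172.31.255.255)
  192.168.0.0/16 (192.168.0.0 - 192.168.255.255)
Private (in 172.16.0.0/12)


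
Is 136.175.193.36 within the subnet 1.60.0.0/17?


Subnet network: 1.60.0.0
Test IP AND mask: 136.175.128.0
No, 136.175.193.36 is not in 1.60.0.0/17


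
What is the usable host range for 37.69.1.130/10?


Network: 37.64.0.0
Broadcast: 37.127.255.255
First usable = network + 1
Last usable = broadcast - 1
Range: 37.64.0.1 to 37.127.255.254


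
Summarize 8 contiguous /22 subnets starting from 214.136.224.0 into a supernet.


Original prefix: /22
Number of subnets: 8 = 2^3
New prefix = 22 - 3 = 19
Supernet: 214.136.224.0/19


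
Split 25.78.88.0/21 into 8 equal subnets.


New prefix = 21 + 3 = 24
Each subnet has 256 addresses
  25.78.88.0/24
  25.78.89.0/24
  25.78.90.0/24
  25.78.91.0/24
  25.78.92.0/24
  25.78.93.0/24
  25.78.94.0/24
  25.78.95.0/24
Subnets: 25.78.88.0/24, 25.78.89.0/24, 25.78.90.0/24, 25.78.91.0/24, 25.78.92.0/24, 25.78.93.0/24, 25.78.94.0/24, 25.78.95.0/24


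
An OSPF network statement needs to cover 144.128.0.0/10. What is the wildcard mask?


Subnet mask: 255.192.0.0
Wildcard = 255.255.255.255 - subnet mask
255 - 255 = 0
255 - 192 = 63
255 - 0 = 255
255 - 0 = 255
Wildcard: 0.63.255.255


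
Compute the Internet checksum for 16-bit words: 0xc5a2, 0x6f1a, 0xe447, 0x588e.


Sum all words (with carry folding):
+ 0xc5a2 = 0xc5a2
+ 0x6f1a = 0x34bd
+ 0xe447 = 0x1905
+ 0x588e = 0x7193
One's complement: ~0x7193
Checksum = 0x8e6c


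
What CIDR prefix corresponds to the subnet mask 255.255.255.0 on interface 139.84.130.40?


Binary: 11111111.11111111.11111111.00000000
Count leading 1s
Prefix: /24


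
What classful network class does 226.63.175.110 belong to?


First octet: 226
Binary: 11100010
1110xxxx -> Class D (224-239)
Class D (multicast), default mask N/A


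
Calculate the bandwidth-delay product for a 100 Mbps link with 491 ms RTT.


BDP = bandwidth * RTT
= 100 Mbps * 491 ms
= 100 * 1e6 * 491 / 1000 bits
= 49100000 bits
= 6137500 bytes
= 5993.6523 KB
BDP = 49100000 bits (6137500 bytes)


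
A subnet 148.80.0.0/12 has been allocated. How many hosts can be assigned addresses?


Host bits = 32 - 12 = 20
Total addresses = 2^20 = 1048576
Usable = total - 2 (network and broadcast)
Usable hosts: 1048574


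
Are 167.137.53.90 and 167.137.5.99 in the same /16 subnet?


Mask: 255.255.0.0
167.137.53.90 AND mask = 167.137.0.0
167.137.5.99 AND mask = 167.137.0.0
Yes, same subnet (167.137.0.0)


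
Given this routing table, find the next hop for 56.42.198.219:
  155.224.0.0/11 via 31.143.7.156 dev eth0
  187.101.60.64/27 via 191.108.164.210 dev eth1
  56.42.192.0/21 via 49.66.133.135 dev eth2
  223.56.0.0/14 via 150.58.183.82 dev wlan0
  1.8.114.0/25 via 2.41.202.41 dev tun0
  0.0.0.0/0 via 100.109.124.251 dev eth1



Longest prefix match for 56.42.198.219:
  /11 155.224.0.0: no
  /27 187.101.60.64: no
  /21 56.42.192.0: MATCH
  /14 223.56.0.0: no
  /25 1.8.114.0: no
  /0 0.0.0.0: MATCH
Selected: next-hop 49.66.133.135 via eth2 (matched /21)


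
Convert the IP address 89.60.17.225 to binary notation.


89 = 01011001
60 = 00111100
17 = 00010001
225 = 11100001
Binary: 01011001.00111100.00010001.11100001


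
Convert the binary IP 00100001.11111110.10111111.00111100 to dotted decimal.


00100001 = 33
11111110 = 254
10111111 = 191
00111100 = 60
IP: 33.254.191.60


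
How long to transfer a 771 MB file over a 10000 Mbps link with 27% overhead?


Effective throughput = 10000 * (1 - 27/100) = 7300 Mbps
File size in Mb = 771 * 8 = 6168 Mb
Time = 6168 / 7300
Time = 0.8449 seconds


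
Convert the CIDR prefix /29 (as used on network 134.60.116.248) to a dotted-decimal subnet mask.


/29 means 29 network bits, 3 host bits
Binary: 11111111111111111111111111111000
Mask: 255.255.255.248


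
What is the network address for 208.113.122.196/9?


IP:   11010000.01110001.01111010.11000100
Mask: 11111111.10000000.00000000.00000000
AND operation:
Net:  11010000.00000000.00000000.00000000
Network: 208.0.0.0/9


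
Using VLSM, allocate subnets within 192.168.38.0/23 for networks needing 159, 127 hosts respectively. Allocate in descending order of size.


159 hosts -> /24 (254 usable): 192.168.38.0/24
127 hosts -> /24 (254 usable): 192.168.39.0/24
Allocation: 192.168.38.0/24 (159 hosts, 254 usable); 192.168.39.0/24 (127 hosts, 254 usable)


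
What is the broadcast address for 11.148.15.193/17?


Network: 11.148.0.0/17
Host bits = 15
Set all host bits to 1:
Broadcast: 11.148.127.255


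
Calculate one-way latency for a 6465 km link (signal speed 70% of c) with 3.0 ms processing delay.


Speed = 0.7 * 3e5 km/s = 210000 km/s
Propagation delay = 6465 / 210000 = 0.0308 s = 30.7857 ms
Processing delay = 3.0 ms
Total one-way latency = 33.7857 ms


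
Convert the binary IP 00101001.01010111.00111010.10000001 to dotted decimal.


00101001 = 41
01010111 = 87
00111010 = 58
10000001 = 129
IP: 41.87.58.129


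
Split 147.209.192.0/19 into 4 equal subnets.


New prefix = 19 + 2 = 21
Each subnet has 2048 addresses
  147.209.192.0/21
  147.209.200.0/21
  147.209.208.0/21
  147.209.216.0/21
Subnets: 147.209.192.0/21, 147.209.200.0/21, 147.209.208.0/21, 147.209.216.0/21


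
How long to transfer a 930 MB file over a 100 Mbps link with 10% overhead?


Effective throughput = 100 * (1 - 10/100) = 90 Mbps
File size in Mb = 930 * 8 = 7440 Mb
Time = 7440 / 90
Time = 82.6667 seconds


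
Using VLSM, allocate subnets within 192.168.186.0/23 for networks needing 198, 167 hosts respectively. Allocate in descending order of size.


198 hosts -> /24 (254 usable): 192.168.186.0/24
167 hosts -> /24 (254 usable): 192.168.187.0/24
Allocation: 192.168.186.0/24 (198 hosts, 254 usable); 192.168.187.0/24 (167 hosts, 254 usable)


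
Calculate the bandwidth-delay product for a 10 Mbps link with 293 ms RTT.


BDP = bandwidth * RTT
= 10 Mbps * 293 ms
= 10 * 1e6 * 293 / 1000 bits
= 2930000 bits
= 366250 bytes
= 357.666 KB
BDP = 2930000 bits (366250 bytes)


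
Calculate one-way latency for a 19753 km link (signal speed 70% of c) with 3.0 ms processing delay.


Speed = 0.7 * 3e5 km/s = 210000 km/s
Propagation delay = 19753 / 210000 = 0.0941 s = 94.0619 ms
Processing delay = 3.0 ms
Total one-way latency = 97.0619 ms


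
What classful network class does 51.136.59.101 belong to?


First octet: 51
Binary: 00110011
0xxxxxxx -> Class A (1-126)
Class A, default mask 255.0.0.0 (/8)


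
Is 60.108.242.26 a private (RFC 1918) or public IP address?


RFC 1918 private ranges:
  10.0.0.0/8 (10.0.0.0 - 10.255.255.255)
  172.16.0.0/12 (172.16.0.0 - 172.31.255.255)
  192.168.0.0/16 (192.168.0.0 - 192.168.255.255)
Public (not in any RFC 1918 range)


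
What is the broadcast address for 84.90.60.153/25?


Network: 84.90.60.128/25
Host bits = 7
Set all host bits to 1:
Broadcast: 84.90.60.255


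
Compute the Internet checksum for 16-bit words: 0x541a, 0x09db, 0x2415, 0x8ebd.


Sum all words (with carry folding):
+ 0x541a = 0x541a
+ 0x09db = 0x5df5
+ 0x2415 = 0x820a
+ 0x8ebd = 0x10c8
One's complement: ~0x10c8
Checksum = 0xef37


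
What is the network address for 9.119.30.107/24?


IP:   00001001.01110111.00011110.01101011
Mask: 11111111.11111111.11111111.00000000
AND operation:
Net:  00001001.01110111.00011110.00000000
Network: 9.119.30.0/24


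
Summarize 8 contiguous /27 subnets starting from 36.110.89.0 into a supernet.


Original prefix: /27
Number of subnets: 8 = 2^3
New prefix = 27 - 3 = 24
Supernet: 36.110.89.0/24


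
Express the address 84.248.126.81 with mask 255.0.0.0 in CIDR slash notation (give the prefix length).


Binary: 11111111.00000000.00000000.00000000
Count leading 1s
Prefix: /8


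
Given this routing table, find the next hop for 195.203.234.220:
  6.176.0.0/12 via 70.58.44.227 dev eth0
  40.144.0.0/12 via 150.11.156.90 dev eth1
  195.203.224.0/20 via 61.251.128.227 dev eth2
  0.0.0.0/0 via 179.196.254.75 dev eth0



Longest prefix match for 195.203.234.220:
  /12 6.176.0.0: no
  /12 40.144.0.0: no
  /20 195.203.224.0: MATCH
  /0 0.0.0.0: MATCH
Selected: next-hop 61.251.128.227 via eth2 (matched /20)


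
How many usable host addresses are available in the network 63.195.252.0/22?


Host bits = 32 - 22 = 10
Total addresses = 2^10 = 1024
Usable = total - 2 (network and broadcast)
Usable hosts: 1022


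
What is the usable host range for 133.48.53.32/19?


Network: 133.48.32.0
Broadcast: 133.48.63.255
First usable = network + 1
Last usable = broadcast - 1
Range: 133.48.32.1 to 133.48.63.254


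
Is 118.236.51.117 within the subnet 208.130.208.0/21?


Subnet network: 208.130.208.0
Test IP AND mask: 118.236.48.0
No, 118.236.51.117 is not in 208.130.208.0/21


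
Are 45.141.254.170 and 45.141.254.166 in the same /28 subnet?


Mask: 255.255.255.240
45.141.254.170 AND mask = 45.141.254.160
45.141.254.166 AND mask = 45.141.254.160
Yes, same subnet (45.141.254.160)


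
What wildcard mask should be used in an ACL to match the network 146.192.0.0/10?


Subnet mask: 255.192.0.0
Wildcard = 255.255.255.255 - subnet mask
255 - 255 = 0
255 - 192 = 63
255 - 0 = 255
255 - 0 = 255
Wildcard: 0.63.255.255


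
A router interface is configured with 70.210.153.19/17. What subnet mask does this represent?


/17 means 17 network bits, 15 host bits
Binary: 11111111111111111000000000000000
Mask: 255.255.128.0


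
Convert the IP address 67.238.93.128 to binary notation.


67 = 01000011
238 = 11101110
93 = 01011101
128 = 10000000
Binary: 01000011.11101110.01011101.10000000


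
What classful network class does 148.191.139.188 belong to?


First octet: 148
Binary: 10010100
10xxxxxx -> Class B (128-191)
Class B, default mask 255.255.0.0 (/16)


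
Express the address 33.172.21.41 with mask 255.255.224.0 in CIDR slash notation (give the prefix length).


Binary: 11111111.11111111.11100000.00000000
Count leading 1s
Prefix: /19


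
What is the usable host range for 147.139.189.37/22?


Network: 147.139.188.0
Broadcast: 147.139.191.255
First usable = network + 1
Last usable = broadcast - 1
Range: 147.139.188.1 to 147.139.191.254


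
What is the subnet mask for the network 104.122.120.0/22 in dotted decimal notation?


/22 means 22 network bits, 10 host bits
Binary: 11111111111111111111110000000000
Mask: 255.255.252.0


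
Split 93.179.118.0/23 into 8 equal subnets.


New prefix = 23 + 3 = 26
Each subnet has 64 addresses
  93.179.118.0/26
  93.179.118.64/26
  93.179.118.128/26
  93.179.118.192/26
  93.179.119.0/26
  93.179.119.64/26
  93.179.119.128/26
  93.179.119.192/26
Subnets: 93.179.118.0/26, 93.179.118.64/26, 93.179.118.128/26, 93.179.118.192/26, 93.179.119.0/26, 93.179.119.64/26, 93.179.119.128/26, 93.179.119.192/26


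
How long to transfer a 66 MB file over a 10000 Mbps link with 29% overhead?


Effective throughput = 10000 * (1 - 29/100) = 7100 Mbps
File size in Mb = 66 * 8 = 528 Mb
Time = 528 / 7100
Time = 0.0744 seconds


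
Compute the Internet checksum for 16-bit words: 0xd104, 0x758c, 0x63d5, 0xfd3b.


Sum all words (with carry folding):
+ 0xd104 = 0xd104
+ 0x758c = 0x4691
+ 0x63d5 = 0xaa66
+ 0xfd3b = 0xa7a2
One's complement: ~0xa7a2
Checksum = 0x585d


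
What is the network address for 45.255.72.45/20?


IP:   00101101.11111111.01001000.00101101
Mask: 11111111.11111111.11110000.00000000
AND operation:
Net:  00101101.11111111.01000000.00000000
Network: 45.255.64.0/20


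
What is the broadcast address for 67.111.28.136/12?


Network: 67.96.0.0/12
Host bits = 20
Set all host bits to 1:
Broadcast: 67.111.255.255


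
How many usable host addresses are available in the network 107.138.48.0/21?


Host bits = 32 - 21 = 11
Total addresses = 2^11 = 2048
Usable = total - 2 (network and broadcast)
Usable hosts: 2046


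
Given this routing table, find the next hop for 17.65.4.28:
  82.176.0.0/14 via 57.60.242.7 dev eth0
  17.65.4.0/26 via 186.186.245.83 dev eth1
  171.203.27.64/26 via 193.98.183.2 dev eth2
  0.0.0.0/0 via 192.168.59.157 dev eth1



Longest prefix match for 17.65.4.28:
  /14 82.176.0.0: no
  /26 17.65.4.0: MATCH
  /26 171.203.27.64: no
  /0 0.0.0.0: MATCH
Selected: next-hop 186.186.245.83 via eth1 (matched /26)


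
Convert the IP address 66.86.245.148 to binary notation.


66 = 01000010
86 = 01010110
245 = 11110101
148 = 10010100
Binary: 01000010.01010110.11110101.10010100


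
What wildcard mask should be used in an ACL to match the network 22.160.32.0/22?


Subnet mask: 255.255.252.0
Wildcard = 255.255.255.255 - subnet mask
255 - 255 = 0
255 - 255 = 0
255 - 252 = 3
255 - 0 = 255
Wildcard: 0.0.3.255


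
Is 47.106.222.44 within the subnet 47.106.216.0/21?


Subnet network: 47.106.216.0
Test IP AND mask: 47.106.216.0
Yes, 47.106.222.44 is in 47.106.216.0/21


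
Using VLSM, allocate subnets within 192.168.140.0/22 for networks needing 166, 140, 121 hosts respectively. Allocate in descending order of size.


166 hosts -> /24 (254 usable): 192.168.140.0/24
140 hosts -> /24 (254 usable): 192.168.141.0/24
121 hosts -> /25 (126 usable): 192.168.142.0/25
Allocation: 192.168.140.0/24 (166 hosts, 254 usable); 192.168.141.0/24 (140 hosts, 254 usable); 192.168.142.0/25 (121 hosts, 126 usable)


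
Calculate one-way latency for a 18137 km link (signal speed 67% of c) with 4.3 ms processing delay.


Speed = 0.67 * 3e5 km/s = 201000 km/s
Propagation delay = 18137 / 201000 = 0.0902 s = 90.2338 ms
Processing delay = 4.3 ms
Total one-way latency = 94.5338 ms


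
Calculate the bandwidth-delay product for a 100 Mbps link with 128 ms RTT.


BDP = bandwidth * RTT
= 100 Mbps * 128 ms
= 100 * 1e6 * 128 / 1000 bits
= 12800000 bits
= 1600000 bytes
= 1562.5 KB
BDP = 12800000 bits (1600000 bytes)


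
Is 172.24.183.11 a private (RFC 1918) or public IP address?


RFC 1918 private ranges:
  10.0.0.0/8 (10.0.0.0 - 10.255.255.255)
  172.16.0.0/12 (172.16.0.0 - 172.31.255.255)
  192.168.0.0/16 (192.168.0.0 - 192.168.255.255)
Private (in 172.16.0.0/12)


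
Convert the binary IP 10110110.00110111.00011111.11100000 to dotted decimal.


10110110 = 182
00110111 = 55
00011111 = 31
11100000 = 224
IP: 182.55.31.224


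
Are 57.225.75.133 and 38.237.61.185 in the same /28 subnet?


Mask: 255.255.255.240
57.225.75.133 AND mask = 57.225.75.128
38.237.61.185 AND mask = 38.237.61.176
No, different subnets (57.225.75.128 vs 38.237.61.176)


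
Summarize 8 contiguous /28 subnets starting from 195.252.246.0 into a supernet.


Original prefix: /28
Number of subnets: 8 = 2^3
New prefix = 28 - 3 = 25
Supernet: 195.252.246.0/25


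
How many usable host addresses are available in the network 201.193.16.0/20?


Host bits = 32 - 20 = 12
Total addresses = 2^12 = 4096
Usable = total - 2 (network and broadcast)
Usable hosts: 4094


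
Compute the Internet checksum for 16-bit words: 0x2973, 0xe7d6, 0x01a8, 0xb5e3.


Sum all words (with carry folding):
+ 0x2973 = 0x2973
+ 0xe7d6 = 0x114a
+ 0x01a8 = 0x12f2
+ 0xb5e3 = 0xc8d5
One's complement: ~0xc8d5
Checksum = 0x372a


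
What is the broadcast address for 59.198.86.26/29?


Network: 59.198.86.24/29
Host bits = 3
Set all host bits to 1:
Broadcast: 59.198.86.31


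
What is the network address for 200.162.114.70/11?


IP:   11001000.10100010.01110010.01000110
Mask: 11111111.11100000.00000000.00000000
AND operation:
Net:  11001000.10100000.00000000.00000000
Network: 200.160.0.0/11


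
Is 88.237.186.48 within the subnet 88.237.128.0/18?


Subnet network: 88.237.128.0
Test IP AND mask: 88.237.128.0
Yes, 88.237.186.48 is in 88.237.128.0/18


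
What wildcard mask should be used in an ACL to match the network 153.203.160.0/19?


Subnet mask: 255.255.224.0
Wildcard = 255.255.255.255 - subnet mask
255 - 255 = 0
255 - 255 = 0
255 - 224 = 31
255 - 0 = 255
Wildcard: 0.0.31.255


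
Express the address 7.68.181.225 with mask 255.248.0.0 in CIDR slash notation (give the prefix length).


Binary: 11111111.11111000.00000000.00000000
Count leading 1s
Prefix: /13


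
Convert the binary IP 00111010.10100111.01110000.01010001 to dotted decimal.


00111010 = 58
10100111 = 167
01110000 = 112
01010001 = 81
IP: 58.167.112.81


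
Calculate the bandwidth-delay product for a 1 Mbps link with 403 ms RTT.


BDP = bandwidth * RTT
= 1 Mbps * 403 ms
= 1 * 1e6 * 403 / 1000 bits
= 403000 bits
= 50375 bytes
= 49.1943 KB
BDP = 403000 bits (50375 bytes)


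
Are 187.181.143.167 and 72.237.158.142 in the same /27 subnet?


Mask: 255.255.255.224
187.181.143.167 AND mask = 187.181.143.160
72.237.158.142 AND mask = 72.237.158.128
No, different subnets (187.181.143.160 vs 72.237.158.128)


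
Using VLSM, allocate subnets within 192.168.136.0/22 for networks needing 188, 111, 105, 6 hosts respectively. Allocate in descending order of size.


188 hosts -> /24 (254 usable): 192.168.136.0/24
111 hosts -> /25 (126 usable): 192.168.137.0/25
105 hosts -> /25 (126 usable): 192.168.137.128/25
6 hosts -> /29 (6 usable): 192.168.138.0/29
Allocation: 192.168.136.0/24 (188 hosts, 254 usable); 192.168.137.0/25 (111 hosts, 126 usable); 192.168.137.128/25 (105 hosts, 126 usable); 192.168.138.0/29 (6 hosts, 6 usable)


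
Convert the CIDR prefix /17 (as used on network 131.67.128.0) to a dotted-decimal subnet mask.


/17 means 17 network bits, 15 host bits
Binary: 11111111111111111000000000000000
Mask: 255.255.128.0


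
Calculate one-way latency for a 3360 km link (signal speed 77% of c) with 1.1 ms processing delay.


Speed = 0.77 * 3e5 km/s = 231000 km/s
Propagation delay = 3360 / 231000 = 0.0145 s = 14.5455 ms
Processing delay = 1.1 ms
Total one-way latency = 15.6455 ms


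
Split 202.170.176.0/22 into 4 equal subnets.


New prefix = 22 + 2 = 24
Each subnet has 256 addresses
  202.170.176.0/24
  202.170.177.0/24
  202.170.178.0/24
  202.170.179.0/24
Subnets: 202.170.176.0/24, 202.170.177.0/24, 202.170.178.0/24, 202.170.179.0/24


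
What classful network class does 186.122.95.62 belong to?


First octet: 186
Binary: 10111010
10xxxxxx -> Class B (128-191)
Class B, default mask 255.255.0.0 (/16)


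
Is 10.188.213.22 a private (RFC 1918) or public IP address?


RFC 1918 private ranges:
  10.0.0.0/8 (10.0.0.0 - 10.255.255.255)
  172.16.0.0/12 (172.16.0.0 - 172.31.255.255)
  192.168.0.0/16 (192.168.0.0 - 192.168.255.255)
Private (in 10.0.0.0/8)


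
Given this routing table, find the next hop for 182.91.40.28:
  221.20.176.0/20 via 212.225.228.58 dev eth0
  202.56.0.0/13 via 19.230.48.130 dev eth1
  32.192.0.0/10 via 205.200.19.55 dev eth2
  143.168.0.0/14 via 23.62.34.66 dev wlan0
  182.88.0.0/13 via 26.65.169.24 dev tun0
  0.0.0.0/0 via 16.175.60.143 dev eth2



Longest prefix match for 182.91.40.28:
  /20 221.20.176.0: no
  /13 202.56.0.0: no
  /10 32.192.0.0: no
  /14 143.168.0.0: no
  /13 182.88.0.0: MATCH
  /0 0.0.0.0: MATCH
Selected: next-hop 26.65.169.24 via tun0 (matched /13)


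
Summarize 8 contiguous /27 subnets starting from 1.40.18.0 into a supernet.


Original prefix: /27
Number of subnets: 8 = 2^3
New prefix = 27 - 3 = 24
Supernet: 1.40.18.0/24


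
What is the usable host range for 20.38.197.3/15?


Network: 20.38.0.0
Broadcast: 20.39.255.255
First usable = network + 1
Last usable = broadcast - 1
Range: 20.38.0.1 to 20.39.255.254


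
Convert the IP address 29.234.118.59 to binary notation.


29 = 00011101
234 = 11101010
118 = 01110110
59 = 00111011
Binary: 00011101.11101010.01110110.00111011


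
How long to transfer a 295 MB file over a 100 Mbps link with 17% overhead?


Effective throughput = 100 * (1 - 17/100) = 83 Mbps
File size in Mb = 295 * 8 = 2360 Mb
Time = 2360 / 83
Time = 28.4337 seconds


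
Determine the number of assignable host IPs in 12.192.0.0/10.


Host bits = 32 - 10 = 22
Total addresses = 2^22 = 4194304
Usable = total - 2 (network and broadcast)
Usable hosts: 4194302


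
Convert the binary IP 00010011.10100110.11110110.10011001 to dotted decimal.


00010011 = 19
10100110 = 166
11110110 = 246
10011001 = 153
IP: 19.166.246.153


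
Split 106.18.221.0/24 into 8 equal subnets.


New prefix = 24 + 3 = 27
Each subnet has 32 addresses
  106.18.221.0/27
  106.18.221.32/27
  106.18.221.64/27
  106.18.221.96/27
  106.18.221.128/27
  106.18.221.160/27
  106.18.221.192/27
  106.18.221.224/27
Subnets: 106.18.221.0/27, 106.18.221.32/27, 106.18.221.64/27, 106.18.221.96/27, 106.18.221.128/27, 106.18.221.160/27, 106.18.221.192/27, 106.18.221.224/27


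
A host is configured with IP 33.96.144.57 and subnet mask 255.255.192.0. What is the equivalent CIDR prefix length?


Binary: 11111111.11111111.11000000.00000000
Count leading 1s
Prefix: /18


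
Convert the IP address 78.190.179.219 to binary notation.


78 = 01001110
190 = 10111110
179 = 10110011
219 = 11011011
Binary: 01001110.10111110.10110011.11011011


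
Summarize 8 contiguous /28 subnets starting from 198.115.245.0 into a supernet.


Original prefix: /28
Number of subnets: 8 = 2^3
New prefix = 28 - 3 = 25
Supernet: 198.115.245.0/25


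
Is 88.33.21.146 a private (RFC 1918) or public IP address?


RFC 1918 private ranges:
  10.0.0.0/8 (10.0.0.0 - 10.255.255.255)
  172.16.0.0/12 (172.16.0.0 - 172.31.255.255)
  192.168.0.0/16 (192.168.0.0 - 192.168.255.255)
Public (not in any RFC 1918 range)


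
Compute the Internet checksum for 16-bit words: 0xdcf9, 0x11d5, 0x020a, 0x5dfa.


Sum all words (with carry folding):
+ 0xdcf9 = 0xdcf9
+ 0x11d5 = 0xeece
+ 0x020a = 0xf0d8
+ 0x5dfa = 0x4ed3
One's complement: ~0x4ed3
Checksum = 0xb12c


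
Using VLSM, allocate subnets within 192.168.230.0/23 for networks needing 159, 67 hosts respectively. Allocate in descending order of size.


159 hosts -> /24 (254 usable): 192.168.230.0/24
67 hosts -> /25 (126 usable): 192.168.231.0/25
Allocation: 192.168.230.0/24 (159 hosts, 254 usable); 192.168.231.0/25 (67 hosts, 126 usable)


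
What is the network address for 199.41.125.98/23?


IP:   11000111.00101001.01111101.01100010
Mask: 11111111.11111111.11111110.00000000
AND operation:
Net:  11000111.00101001.01111100.00000000
Network: 199.41.124.0/23


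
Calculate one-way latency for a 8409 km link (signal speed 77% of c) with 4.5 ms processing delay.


Speed = 0.77 * 3e5 km/s = 231000 km/s
Propagation delay = 8409 / 231000 = 0.0364 s = 36.4026 ms
Processing delay = 4.5 ms
Total one-way latency = 40.9026 ms


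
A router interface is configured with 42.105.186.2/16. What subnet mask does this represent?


/16 means 16 network bits, 16 host bits
Binary: 11111111111111110000000000000000
Mask: 255.255.0.0


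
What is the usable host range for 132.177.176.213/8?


Network: 132.0.0.0
Broadcast: 132.255.255.255
First usable = network + 1
Last usable = broadcast - 1
Range: 132.0.0.1 to 132.255.255.254


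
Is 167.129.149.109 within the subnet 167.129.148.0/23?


Subnet network: 167.129.148.0
Test IP AND mask: 167.129.148.0
Yes, 167.129.149.109 is in 167.129.148.0/23


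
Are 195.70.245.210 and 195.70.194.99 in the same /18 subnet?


Mask: 255.255.192.0
195.70.245.210 AND mask = 195.70.192.0
195.70.194.99 AND mask = 195.70.192.0
Yes, same subnet (195.70.192.0)


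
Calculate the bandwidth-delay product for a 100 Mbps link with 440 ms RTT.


BDP = bandwidth * RTT
= 100 Mbps * 440 ms
= 100 * 1e6 * 440 / 1000 bits
= 44000000 bits
= 5500000 bytes
= 5371.0938 KB
BDP = 44000000 bits (5500000 bytes)


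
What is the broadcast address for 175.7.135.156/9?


Network: 175.0.0.0/9
Host bits = 23
Set all host bits to 1:
Broadcast: 175.127.255.255


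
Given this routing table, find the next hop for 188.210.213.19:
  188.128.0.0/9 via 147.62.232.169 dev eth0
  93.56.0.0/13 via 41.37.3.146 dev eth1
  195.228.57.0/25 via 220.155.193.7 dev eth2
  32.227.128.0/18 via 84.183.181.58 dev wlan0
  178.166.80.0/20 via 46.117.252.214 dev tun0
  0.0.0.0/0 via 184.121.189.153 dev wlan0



Longest prefix match for 188.210.213.19:
  /9 188.128.0.0: MATCH
  /13 93.56.0.0: no
  /25 195.228.57.0: no
  /18 32.227.128.0: no
  /20 178.166.80.0: no
  /0 0.0.0.0: MATCH
Selected: next-hop 147.62.232.169 via eth0 (matched /9)


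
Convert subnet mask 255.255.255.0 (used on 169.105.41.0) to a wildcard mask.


Subnet mask: 255.255.255.0
Wildcard = 255.255.255.255 - subnet mask
255 - 255 = 0
255 - 255 = 0
255 - 255 = 0
255 - 0 = 255
Wildcard: 0.0.0.255


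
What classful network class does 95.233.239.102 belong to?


First octet: 95
Binary: 01011111
0xxxxxxx -> Class A (1-126)
Class A, default mask 255.0.0.0 (/8)


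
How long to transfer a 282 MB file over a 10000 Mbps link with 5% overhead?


Effective throughput = 10000 * (1 - 5/100) = 9500 Mbps
File size in Mb = 282 * 8 = 2256 Mb
Time = 2256 / 9500
Time = 0.2375 seconds


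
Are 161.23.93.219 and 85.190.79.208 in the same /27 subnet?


Mask: 255.255.255.224
161.23.93.219 AND mask = 161.23.93.192
85.190.79.208 AND mask = 85.190.79.192
No, different subnets (161.23.93.192 vs 85.190.79.192)


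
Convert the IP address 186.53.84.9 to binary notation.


186 = 10111010
53 = 00110101
84 = 01010100
9 = 00001001
Binary: 10111010.00110101.01010100.00001001


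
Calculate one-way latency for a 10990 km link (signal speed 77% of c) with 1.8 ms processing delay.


Speed = 0.77 * 3e5 km/s = 231000 km/s
Propagation delay = 10990 / 231000 = 0.0476 s = 47.5758 ms
Processing delay = 1.8 ms
Total one-way latency = 49.3758 ms


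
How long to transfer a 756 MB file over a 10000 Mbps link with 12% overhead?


Effective throughput = 10000 * (1 - 12/100) = 8800 Mbps
File size in Mb = 756 * 8 = 6048 Mb
Time = 6048 / 8800
Time = 0.6873 seconds


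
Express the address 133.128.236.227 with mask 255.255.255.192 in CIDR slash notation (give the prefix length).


Binary: 11111111.11111111.11111111.11000000
Count leading 1s
Prefix: /26


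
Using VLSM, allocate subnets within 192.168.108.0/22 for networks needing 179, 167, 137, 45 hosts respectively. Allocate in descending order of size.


179 hosts -> /24 (254 usable): 192.168.108.0/24
167 hosts -> /24 (254 usable): 192.168.109.0/24
137 hosts -> /24 (254 usable): 192.168.110.0/24
45 hosts -> /26 (62 usable): 192.168.111.0/26
Allocation: 192.168.108.0/24 (179 hosts, 254 usable); 192.168.109.0/24 (167 hosts, 254 usable); 192.168.110.0/24 (137 hosts, 254 usable); 192.168.111.0/26 (45 hosts, 62 usable)


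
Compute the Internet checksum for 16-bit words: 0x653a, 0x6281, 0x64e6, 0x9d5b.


Sum all words (with carry folding):
+ 0x653a = 0x653a
+ 0x6281 = 0xc7bb
+ 0x64e6 = 0x2ca2
+ 0x9d5b = 0xc9fd
One's complement: ~0xc9fd
Checksum = 0x3602


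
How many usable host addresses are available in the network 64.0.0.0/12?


Host bits = 32 - 12 = 20
Total addresses = 2^20 = 1048576
Usable = total - 2 (network and broadcast)
Usable hosts: 1048574


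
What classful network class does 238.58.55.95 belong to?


First octet: 238
Binary: 11101110
1110xxxx -> Class D (224-239)
Class D (multicast), default mask N/A


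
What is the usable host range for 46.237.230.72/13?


Network: 46.232.0.0
Broadcast: 46.239.255.255
First usable = network + 1
Last usable = broadcast - 1
Range: 46.232.0.1 to 46.239.255.254


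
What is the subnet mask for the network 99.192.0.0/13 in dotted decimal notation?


/13 means 13 network bits, 19 host bits
Binary: 11111111111110000000000000000000
Mask: 255.248.0.0


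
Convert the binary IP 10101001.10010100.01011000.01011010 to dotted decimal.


10101001 = 169
10010100 = 148
01011000 = 88
01011010 = 90
IP: 169.148.88.90


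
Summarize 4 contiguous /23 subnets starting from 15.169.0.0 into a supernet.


Original prefix: /23
Number of subnets: 4 = 2^2
New prefix = 23 - 2 = 21
Supernet: 15.169.0.0/21


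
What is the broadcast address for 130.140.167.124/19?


Network: 130.140.160.0/19
Host bits = 13
Set all host bits to 1:
Broadcast: 130.140.191.255


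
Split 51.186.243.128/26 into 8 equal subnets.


New prefix = 26 + 3 = 29
Each subnet has 8 addresses
  51.186.243.128/29
  51.186.243.136/29
  51.186.243.144/29
  51.186.243.152/29
  51.186.243.160/29
  51.186.243.168/29
  51.186.243.176/29
  51.186.243.184/29
Subnets: 51.186.243.128/29, 51.186.243.136/29, 51.186.243.144/29, 51.186.243.152/29, 51.186.243.160/29, 51.186.243.168/29, 51.186.243.176/29, 51.186.243.184/29


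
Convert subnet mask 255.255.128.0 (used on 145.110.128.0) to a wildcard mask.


Subnet mask: 255.255.128.0
Wildcard = 255.255.255.255 - subnet mask
255 - 255 = 0
255 - 255 = 0
255 - 128 = 127
255 - 0 = 255
Wildcard: 0.0.127.255


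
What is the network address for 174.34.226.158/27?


IP:   10101110.00100010.11100010.10011110
Mask: 11111111.11111111.11111111.11100000
AND operation:
Net:  10101110.00100010.11100010.10000000
Network: 174.34.226.128/27


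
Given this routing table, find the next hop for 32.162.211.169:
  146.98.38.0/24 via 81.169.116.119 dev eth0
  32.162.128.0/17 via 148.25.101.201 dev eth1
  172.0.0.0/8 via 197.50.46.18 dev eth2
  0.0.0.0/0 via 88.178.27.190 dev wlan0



Longest prefix match for 32.162.211.169:
  /24 146.98.38.0: no
  /17 32.162.128.0: MATCH
  /8 172.0.0.0: no
  /0 0.0.0.0: MATCH
Selected: next-hop 148.25.101.201 via eth1 (matched /17)


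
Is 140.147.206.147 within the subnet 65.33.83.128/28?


Subnet network: 65.33.83.128
Test IP AND mask: 140.147.206.144
No, 140.147.206.147 is not in 65.33.83.128/28


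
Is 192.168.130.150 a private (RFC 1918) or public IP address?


RFC 1918 private ranges:
  10.0.0.0/8 (10.0.0.0 - 10.255.255.255)
  172.16.0.0/12 (172.16.0.0 - 172.31.255.255)
  192.168.0.0/16 (192.168.0.0 - 192.168.255.255)
Private (in 192.168.0.0/16)


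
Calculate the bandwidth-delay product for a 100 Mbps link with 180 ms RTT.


BDP = bandwidth * RTT
= 100 Mbps * 180 ms
= 100 * 1e6 * 180 / 1000 bits
= 18000000 bits
= 2250000 bytes
= 2197.2656 KB
BDP = 18000000 bits (2250000 bytes)


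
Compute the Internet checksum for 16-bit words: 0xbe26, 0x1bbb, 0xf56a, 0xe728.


Sum all words (with carry folding):
+ 0xbe26 = 0xbe26
+ 0x1bbb = 0xd9e1
+ 0xf56a = 0xcf4c
+ 0xe728 = 0xb675
One's complement: ~0xb675
Checksum = 0x498a
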